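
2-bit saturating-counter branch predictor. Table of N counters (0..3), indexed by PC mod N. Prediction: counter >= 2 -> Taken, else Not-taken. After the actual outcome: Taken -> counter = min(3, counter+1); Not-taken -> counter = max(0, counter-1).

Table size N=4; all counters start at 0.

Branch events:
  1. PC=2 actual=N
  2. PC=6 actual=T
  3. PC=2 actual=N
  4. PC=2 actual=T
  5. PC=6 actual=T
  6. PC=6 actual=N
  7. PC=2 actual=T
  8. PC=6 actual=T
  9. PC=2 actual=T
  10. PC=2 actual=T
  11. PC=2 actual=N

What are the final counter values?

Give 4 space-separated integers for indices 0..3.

Ev 1: PC=2 idx=2 pred=N actual=N -> ctr[2]=0
Ev 2: PC=6 idx=2 pred=N actual=T -> ctr[2]=1
Ev 3: PC=2 idx=2 pred=N actual=N -> ctr[2]=0
Ev 4: PC=2 idx=2 pred=N actual=T -> ctr[2]=1
Ev 5: PC=6 idx=2 pred=N actual=T -> ctr[2]=2
Ev 6: PC=6 idx=2 pred=T actual=N -> ctr[2]=1
Ev 7: PC=2 idx=2 pred=N actual=T -> ctr[2]=2
Ev 8: PC=6 idx=2 pred=T actual=T -> ctr[2]=3
Ev 9: PC=2 idx=2 pred=T actual=T -> ctr[2]=3
Ev 10: PC=2 idx=2 pred=T actual=T -> ctr[2]=3
Ev 11: PC=2 idx=2 pred=T actual=N -> ctr[2]=2

Answer: 0 0 2 0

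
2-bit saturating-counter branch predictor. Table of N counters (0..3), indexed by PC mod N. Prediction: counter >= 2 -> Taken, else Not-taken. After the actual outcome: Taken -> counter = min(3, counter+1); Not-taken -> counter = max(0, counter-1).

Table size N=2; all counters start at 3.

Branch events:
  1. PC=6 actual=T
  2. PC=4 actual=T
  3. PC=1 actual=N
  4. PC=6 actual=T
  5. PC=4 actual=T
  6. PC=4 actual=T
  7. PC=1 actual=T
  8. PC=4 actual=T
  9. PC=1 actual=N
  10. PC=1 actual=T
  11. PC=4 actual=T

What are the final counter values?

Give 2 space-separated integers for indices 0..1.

Answer: 3 3

Derivation:
Ev 1: PC=6 idx=0 pred=T actual=T -> ctr[0]=3
Ev 2: PC=4 idx=0 pred=T actual=T -> ctr[0]=3
Ev 3: PC=1 idx=1 pred=T actual=N -> ctr[1]=2
Ev 4: PC=6 idx=0 pred=T actual=T -> ctr[0]=3
Ev 5: PC=4 idx=0 pred=T actual=T -> ctr[0]=3
Ev 6: PC=4 idx=0 pred=T actual=T -> ctr[0]=3
Ev 7: PC=1 idx=1 pred=T actual=T -> ctr[1]=3
Ev 8: PC=4 idx=0 pred=T actual=T -> ctr[0]=3
Ev 9: PC=1 idx=1 pred=T actual=N -> ctr[1]=2
Ev 10: PC=1 idx=1 pred=T actual=T -> ctr[1]=3
Ev 11: PC=4 idx=0 pred=T actual=T -> ctr[0]=3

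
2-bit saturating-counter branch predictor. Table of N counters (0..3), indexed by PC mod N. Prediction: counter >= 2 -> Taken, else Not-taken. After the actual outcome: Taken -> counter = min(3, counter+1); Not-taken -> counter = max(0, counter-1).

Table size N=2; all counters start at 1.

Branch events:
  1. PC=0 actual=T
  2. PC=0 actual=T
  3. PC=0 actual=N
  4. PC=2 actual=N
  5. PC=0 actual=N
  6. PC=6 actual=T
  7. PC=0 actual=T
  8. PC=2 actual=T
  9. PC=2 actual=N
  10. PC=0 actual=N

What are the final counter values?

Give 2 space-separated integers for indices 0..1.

Ev 1: PC=0 idx=0 pred=N actual=T -> ctr[0]=2
Ev 2: PC=0 idx=0 pred=T actual=T -> ctr[0]=3
Ev 3: PC=0 idx=0 pred=T actual=N -> ctr[0]=2
Ev 4: PC=2 idx=0 pred=T actual=N -> ctr[0]=1
Ev 5: PC=0 idx=0 pred=N actual=N -> ctr[0]=0
Ev 6: PC=6 idx=0 pred=N actual=T -> ctr[0]=1
Ev 7: PC=0 idx=0 pred=N actual=T -> ctr[0]=2
Ev 8: PC=2 idx=0 pred=T actual=T -> ctr[0]=3
Ev 9: PC=2 idx=0 pred=T actual=N -> ctr[0]=2
Ev 10: PC=0 idx=0 pred=T actual=N -> ctr[0]=1

Answer: 1 1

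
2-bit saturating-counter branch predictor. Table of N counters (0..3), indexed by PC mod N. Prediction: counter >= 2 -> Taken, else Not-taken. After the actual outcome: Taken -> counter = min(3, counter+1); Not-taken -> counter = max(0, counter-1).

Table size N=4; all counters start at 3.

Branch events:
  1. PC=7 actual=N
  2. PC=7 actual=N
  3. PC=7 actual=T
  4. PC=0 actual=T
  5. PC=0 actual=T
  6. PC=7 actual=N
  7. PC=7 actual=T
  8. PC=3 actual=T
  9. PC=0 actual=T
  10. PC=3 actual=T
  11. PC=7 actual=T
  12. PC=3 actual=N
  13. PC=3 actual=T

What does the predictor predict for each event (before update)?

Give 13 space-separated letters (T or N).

Ev 1: PC=7 idx=3 pred=T actual=N -> ctr[3]=2
Ev 2: PC=7 idx=3 pred=T actual=N -> ctr[3]=1
Ev 3: PC=7 idx=3 pred=N actual=T -> ctr[3]=2
Ev 4: PC=0 idx=0 pred=T actual=T -> ctr[0]=3
Ev 5: PC=0 idx=0 pred=T actual=T -> ctr[0]=3
Ev 6: PC=7 idx=3 pred=T actual=N -> ctr[3]=1
Ev 7: PC=7 idx=3 pred=N actual=T -> ctr[3]=2
Ev 8: PC=3 idx=3 pred=T actual=T -> ctr[3]=3
Ev 9: PC=0 idx=0 pred=T actual=T -> ctr[0]=3
Ev 10: PC=3 idx=3 pred=T actual=T -> ctr[3]=3
Ev 11: PC=7 idx=3 pred=T actual=T -> ctr[3]=3
Ev 12: PC=3 idx=3 pred=T actual=N -> ctr[3]=2
Ev 13: PC=3 idx=3 pred=T actual=T -> ctr[3]=3

Answer: T T N T T T N T T T T T T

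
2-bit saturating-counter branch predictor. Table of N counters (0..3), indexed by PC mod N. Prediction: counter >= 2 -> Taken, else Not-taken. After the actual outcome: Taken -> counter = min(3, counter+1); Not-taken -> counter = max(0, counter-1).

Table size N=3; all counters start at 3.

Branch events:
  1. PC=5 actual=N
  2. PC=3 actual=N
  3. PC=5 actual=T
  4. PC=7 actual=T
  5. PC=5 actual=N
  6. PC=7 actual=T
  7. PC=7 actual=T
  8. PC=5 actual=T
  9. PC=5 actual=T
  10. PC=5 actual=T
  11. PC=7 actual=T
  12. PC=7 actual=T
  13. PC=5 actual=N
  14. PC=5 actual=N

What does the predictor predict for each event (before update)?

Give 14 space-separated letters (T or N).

Ev 1: PC=5 idx=2 pred=T actual=N -> ctr[2]=2
Ev 2: PC=3 idx=0 pred=T actual=N -> ctr[0]=2
Ev 3: PC=5 idx=2 pred=T actual=T -> ctr[2]=3
Ev 4: PC=7 idx=1 pred=T actual=T -> ctr[1]=3
Ev 5: PC=5 idx=2 pred=T actual=N -> ctr[2]=2
Ev 6: PC=7 idx=1 pred=T actual=T -> ctr[1]=3
Ev 7: PC=7 idx=1 pred=T actual=T -> ctr[1]=3
Ev 8: PC=5 idx=2 pred=T actual=T -> ctr[2]=3
Ev 9: PC=5 idx=2 pred=T actual=T -> ctr[2]=3
Ev 10: PC=5 idx=2 pred=T actual=T -> ctr[2]=3
Ev 11: PC=7 idx=1 pred=T actual=T -> ctr[1]=3
Ev 12: PC=7 idx=1 pred=T actual=T -> ctr[1]=3
Ev 13: PC=5 idx=2 pred=T actual=N -> ctr[2]=2
Ev 14: PC=5 idx=2 pred=T actual=N -> ctr[2]=1

Answer: T T T T T T T T T T T T T T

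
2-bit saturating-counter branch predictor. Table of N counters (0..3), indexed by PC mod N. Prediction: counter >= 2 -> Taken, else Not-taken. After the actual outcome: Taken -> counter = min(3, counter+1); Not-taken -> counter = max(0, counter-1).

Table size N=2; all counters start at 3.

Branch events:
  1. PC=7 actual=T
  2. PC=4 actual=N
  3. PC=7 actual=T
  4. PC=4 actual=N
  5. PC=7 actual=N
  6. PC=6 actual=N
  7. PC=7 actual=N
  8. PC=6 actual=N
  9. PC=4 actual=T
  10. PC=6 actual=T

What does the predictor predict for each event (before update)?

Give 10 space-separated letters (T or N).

Answer: T T T T T N T N N N

Derivation:
Ev 1: PC=7 idx=1 pred=T actual=T -> ctr[1]=3
Ev 2: PC=4 idx=0 pred=T actual=N -> ctr[0]=2
Ev 3: PC=7 idx=1 pred=T actual=T -> ctr[1]=3
Ev 4: PC=4 idx=0 pred=T actual=N -> ctr[0]=1
Ev 5: PC=7 idx=1 pred=T actual=N -> ctr[1]=2
Ev 6: PC=6 idx=0 pred=N actual=N -> ctr[0]=0
Ev 7: PC=7 idx=1 pred=T actual=N -> ctr[1]=1
Ev 8: PC=6 idx=0 pred=N actual=N -> ctr[0]=0
Ev 9: PC=4 idx=0 pred=N actual=T -> ctr[0]=1
Ev 10: PC=6 idx=0 pred=N actual=T -> ctr[0]=2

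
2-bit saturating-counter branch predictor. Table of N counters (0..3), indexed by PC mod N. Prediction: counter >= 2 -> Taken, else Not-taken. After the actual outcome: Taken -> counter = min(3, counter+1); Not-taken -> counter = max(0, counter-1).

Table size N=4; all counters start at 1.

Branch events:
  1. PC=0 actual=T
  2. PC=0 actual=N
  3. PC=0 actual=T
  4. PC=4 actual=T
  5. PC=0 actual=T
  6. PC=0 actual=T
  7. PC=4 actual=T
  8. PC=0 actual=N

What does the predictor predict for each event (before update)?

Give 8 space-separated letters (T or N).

Ev 1: PC=0 idx=0 pred=N actual=T -> ctr[0]=2
Ev 2: PC=0 idx=0 pred=T actual=N -> ctr[0]=1
Ev 3: PC=0 idx=0 pred=N actual=T -> ctr[0]=2
Ev 4: PC=4 idx=0 pred=T actual=T -> ctr[0]=3
Ev 5: PC=0 idx=0 pred=T actual=T -> ctr[0]=3
Ev 6: PC=0 idx=0 pred=T actual=T -> ctr[0]=3
Ev 7: PC=4 idx=0 pred=T actual=T -> ctr[0]=3
Ev 8: PC=0 idx=0 pred=T actual=N -> ctr[0]=2

Answer: N T N T T T T T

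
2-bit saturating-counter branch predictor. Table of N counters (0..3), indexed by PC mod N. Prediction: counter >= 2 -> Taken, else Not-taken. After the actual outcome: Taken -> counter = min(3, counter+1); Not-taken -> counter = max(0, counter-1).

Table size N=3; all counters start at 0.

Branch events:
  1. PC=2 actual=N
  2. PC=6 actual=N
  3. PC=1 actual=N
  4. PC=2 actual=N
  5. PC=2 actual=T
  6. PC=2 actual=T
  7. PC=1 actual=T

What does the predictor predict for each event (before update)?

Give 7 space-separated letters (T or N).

Ev 1: PC=2 idx=2 pred=N actual=N -> ctr[2]=0
Ev 2: PC=6 idx=0 pred=N actual=N -> ctr[0]=0
Ev 3: PC=1 idx=1 pred=N actual=N -> ctr[1]=0
Ev 4: PC=2 idx=2 pred=N actual=N -> ctr[2]=0
Ev 5: PC=2 idx=2 pred=N actual=T -> ctr[2]=1
Ev 6: PC=2 idx=2 pred=N actual=T -> ctr[2]=2
Ev 7: PC=1 idx=1 pred=N actual=T -> ctr[1]=1

Answer: N N N N N N N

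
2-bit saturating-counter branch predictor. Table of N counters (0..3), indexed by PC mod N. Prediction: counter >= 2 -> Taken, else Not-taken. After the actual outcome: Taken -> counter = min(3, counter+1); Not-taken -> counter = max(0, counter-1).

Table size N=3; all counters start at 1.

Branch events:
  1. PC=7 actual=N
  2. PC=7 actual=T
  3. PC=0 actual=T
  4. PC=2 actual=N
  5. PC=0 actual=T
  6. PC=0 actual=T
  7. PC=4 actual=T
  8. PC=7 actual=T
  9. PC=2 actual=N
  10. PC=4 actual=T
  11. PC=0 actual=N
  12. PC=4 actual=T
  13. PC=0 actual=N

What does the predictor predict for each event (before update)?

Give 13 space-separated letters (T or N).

Ev 1: PC=7 idx=1 pred=N actual=N -> ctr[1]=0
Ev 2: PC=7 idx=1 pred=N actual=T -> ctr[1]=1
Ev 3: PC=0 idx=0 pred=N actual=T -> ctr[0]=2
Ev 4: PC=2 idx=2 pred=N actual=N -> ctr[2]=0
Ev 5: PC=0 idx=0 pred=T actual=T -> ctr[0]=3
Ev 6: PC=0 idx=0 pred=T actual=T -> ctr[0]=3
Ev 7: PC=4 idx=1 pred=N actual=T -> ctr[1]=2
Ev 8: PC=7 idx=1 pred=T actual=T -> ctr[1]=3
Ev 9: PC=2 idx=2 pred=N actual=N -> ctr[2]=0
Ev 10: PC=4 idx=1 pred=T actual=T -> ctr[1]=3
Ev 11: PC=0 idx=0 pred=T actual=N -> ctr[0]=2
Ev 12: PC=4 idx=1 pred=T actual=T -> ctr[1]=3
Ev 13: PC=0 idx=0 pred=T actual=N -> ctr[0]=1

Answer: N N N N T T N T N T T T T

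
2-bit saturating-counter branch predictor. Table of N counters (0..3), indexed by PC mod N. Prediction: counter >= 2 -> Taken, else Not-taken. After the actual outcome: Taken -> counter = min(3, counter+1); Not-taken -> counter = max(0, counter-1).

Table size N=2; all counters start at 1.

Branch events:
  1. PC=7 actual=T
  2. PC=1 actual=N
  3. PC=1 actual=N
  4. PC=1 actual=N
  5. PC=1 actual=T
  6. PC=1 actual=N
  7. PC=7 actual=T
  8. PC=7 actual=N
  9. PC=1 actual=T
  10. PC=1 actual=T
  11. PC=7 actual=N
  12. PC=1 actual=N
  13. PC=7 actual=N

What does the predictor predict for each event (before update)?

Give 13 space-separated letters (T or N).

Ev 1: PC=7 idx=1 pred=N actual=T -> ctr[1]=2
Ev 2: PC=1 idx=1 pred=T actual=N -> ctr[1]=1
Ev 3: PC=1 idx=1 pred=N actual=N -> ctr[1]=0
Ev 4: PC=1 idx=1 pred=N actual=N -> ctr[1]=0
Ev 5: PC=1 idx=1 pred=N actual=T -> ctr[1]=1
Ev 6: PC=1 idx=1 pred=N actual=N -> ctr[1]=0
Ev 7: PC=7 idx=1 pred=N actual=T -> ctr[1]=1
Ev 8: PC=7 idx=1 pred=N actual=N -> ctr[1]=0
Ev 9: PC=1 idx=1 pred=N actual=T -> ctr[1]=1
Ev 10: PC=1 idx=1 pred=N actual=T -> ctr[1]=2
Ev 11: PC=7 idx=1 pred=T actual=N -> ctr[1]=1
Ev 12: PC=1 idx=1 pred=N actual=N -> ctr[1]=0
Ev 13: PC=7 idx=1 pred=N actual=N -> ctr[1]=0

Answer: N T N N N N N N N N T N N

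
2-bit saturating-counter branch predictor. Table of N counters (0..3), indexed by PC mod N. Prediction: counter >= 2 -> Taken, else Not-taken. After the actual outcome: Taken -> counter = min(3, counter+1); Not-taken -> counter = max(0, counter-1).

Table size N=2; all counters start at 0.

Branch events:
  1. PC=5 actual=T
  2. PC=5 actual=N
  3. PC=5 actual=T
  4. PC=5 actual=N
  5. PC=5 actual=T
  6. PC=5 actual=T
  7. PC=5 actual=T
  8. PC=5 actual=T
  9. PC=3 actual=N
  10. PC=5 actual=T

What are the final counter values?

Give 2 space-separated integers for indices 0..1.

Answer: 0 3

Derivation:
Ev 1: PC=5 idx=1 pred=N actual=T -> ctr[1]=1
Ev 2: PC=5 idx=1 pred=N actual=N -> ctr[1]=0
Ev 3: PC=5 idx=1 pred=N actual=T -> ctr[1]=1
Ev 4: PC=5 idx=1 pred=N actual=N -> ctr[1]=0
Ev 5: PC=5 idx=1 pred=N actual=T -> ctr[1]=1
Ev 6: PC=5 idx=1 pred=N actual=T -> ctr[1]=2
Ev 7: PC=5 idx=1 pred=T actual=T -> ctr[1]=3
Ev 8: PC=5 idx=1 pred=T actual=T -> ctr[1]=3
Ev 9: PC=3 idx=1 pred=T actual=N -> ctr[1]=2
Ev 10: PC=5 idx=1 pred=T actual=T -> ctr[1]=3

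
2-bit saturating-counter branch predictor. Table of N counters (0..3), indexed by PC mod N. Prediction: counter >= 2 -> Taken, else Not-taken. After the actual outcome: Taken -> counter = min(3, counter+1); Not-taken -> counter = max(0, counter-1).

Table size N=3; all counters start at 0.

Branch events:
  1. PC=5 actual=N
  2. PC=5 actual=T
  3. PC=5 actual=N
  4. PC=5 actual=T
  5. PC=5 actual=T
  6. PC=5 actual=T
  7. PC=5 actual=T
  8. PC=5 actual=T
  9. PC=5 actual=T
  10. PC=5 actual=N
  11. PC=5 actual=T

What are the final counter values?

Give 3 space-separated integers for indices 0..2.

Ev 1: PC=5 idx=2 pred=N actual=N -> ctr[2]=0
Ev 2: PC=5 idx=2 pred=N actual=T -> ctr[2]=1
Ev 3: PC=5 idx=2 pred=N actual=N -> ctr[2]=0
Ev 4: PC=5 idx=2 pred=N actual=T -> ctr[2]=1
Ev 5: PC=5 idx=2 pred=N actual=T -> ctr[2]=2
Ev 6: PC=5 idx=2 pred=T actual=T -> ctr[2]=3
Ev 7: PC=5 idx=2 pred=T actual=T -> ctr[2]=3
Ev 8: PC=5 idx=2 pred=T actual=T -> ctr[2]=3
Ev 9: PC=5 idx=2 pred=T actual=T -> ctr[2]=3
Ev 10: PC=5 idx=2 pred=T actual=N -> ctr[2]=2
Ev 11: PC=5 idx=2 pred=T actual=T -> ctr[2]=3

Answer: 0 0 3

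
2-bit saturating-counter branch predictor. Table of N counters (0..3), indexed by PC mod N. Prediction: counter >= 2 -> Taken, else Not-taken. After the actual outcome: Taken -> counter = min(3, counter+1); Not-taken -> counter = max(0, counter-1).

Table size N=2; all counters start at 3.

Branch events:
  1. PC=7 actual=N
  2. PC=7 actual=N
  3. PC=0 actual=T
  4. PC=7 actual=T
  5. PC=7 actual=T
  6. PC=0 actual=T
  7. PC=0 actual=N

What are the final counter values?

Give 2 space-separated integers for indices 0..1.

Ev 1: PC=7 idx=1 pred=T actual=N -> ctr[1]=2
Ev 2: PC=7 idx=1 pred=T actual=N -> ctr[1]=1
Ev 3: PC=0 idx=0 pred=T actual=T -> ctr[0]=3
Ev 4: PC=7 idx=1 pred=N actual=T -> ctr[1]=2
Ev 5: PC=7 idx=1 pred=T actual=T -> ctr[1]=3
Ev 6: PC=0 idx=0 pred=T actual=T -> ctr[0]=3
Ev 7: PC=0 idx=0 pred=T actual=N -> ctr[0]=2

Answer: 2 3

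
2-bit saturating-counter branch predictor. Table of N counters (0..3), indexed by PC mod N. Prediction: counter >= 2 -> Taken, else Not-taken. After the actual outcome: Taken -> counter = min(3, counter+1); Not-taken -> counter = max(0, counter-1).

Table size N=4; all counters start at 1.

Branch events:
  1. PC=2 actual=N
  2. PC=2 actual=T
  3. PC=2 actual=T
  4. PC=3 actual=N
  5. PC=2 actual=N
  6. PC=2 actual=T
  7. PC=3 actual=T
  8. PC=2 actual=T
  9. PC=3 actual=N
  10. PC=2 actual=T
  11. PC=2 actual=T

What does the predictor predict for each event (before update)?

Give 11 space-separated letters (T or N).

Ev 1: PC=2 idx=2 pred=N actual=N -> ctr[2]=0
Ev 2: PC=2 idx=2 pred=N actual=T -> ctr[2]=1
Ev 3: PC=2 idx=2 pred=N actual=T -> ctr[2]=2
Ev 4: PC=3 idx=3 pred=N actual=N -> ctr[3]=0
Ev 5: PC=2 idx=2 pred=T actual=N -> ctr[2]=1
Ev 6: PC=2 idx=2 pred=N actual=T -> ctr[2]=2
Ev 7: PC=3 idx=3 pred=N actual=T -> ctr[3]=1
Ev 8: PC=2 idx=2 pred=T actual=T -> ctr[2]=3
Ev 9: PC=3 idx=3 pred=N actual=N -> ctr[3]=0
Ev 10: PC=2 idx=2 pred=T actual=T -> ctr[2]=3
Ev 11: PC=2 idx=2 pred=T actual=T -> ctr[2]=3

Answer: N N N N T N N T N T T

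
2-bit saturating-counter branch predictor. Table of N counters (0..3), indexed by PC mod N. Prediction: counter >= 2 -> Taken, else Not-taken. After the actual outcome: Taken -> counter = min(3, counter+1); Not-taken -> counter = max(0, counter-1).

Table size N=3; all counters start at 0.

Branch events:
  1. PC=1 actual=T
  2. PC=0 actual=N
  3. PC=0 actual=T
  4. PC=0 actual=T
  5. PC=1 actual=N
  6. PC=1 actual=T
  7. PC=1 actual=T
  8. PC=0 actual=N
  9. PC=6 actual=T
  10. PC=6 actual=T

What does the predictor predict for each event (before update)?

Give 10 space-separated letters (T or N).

Ev 1: PC=1 idx=1 pred=N actual=T -> ctr[1]=1
Ev 2: PC=0 idx=0 pred=N actual=N -> ctr[0]=0
Ev 3: PC=0 idx=0 pred=N actual=T -> ctr[0]=1
Ev 4: PC=0 idx=0 pred=N actual=T -> ctr[0]=2
Ev 5: PC=1 idx=1 pred=N actual=N -> ctr[1]=0
Ev 6: PC=1 idx=1 pred=N actual=T -> ctr[1]=1
Ev 7: PC=1 idx=1 pred=N actual=T -> ctr[1]=2
Ev 8: PC=0 idx=0 pred=T actual=N -> ctr[0]=1
Ev 9: PC=6 idx=0 pred=N actual=T -> ctr[0]=2
Ev 10: PC=6 idx=0 pred=T actual=T -> ctr[0]=3

Answer: N N N N N N N T N T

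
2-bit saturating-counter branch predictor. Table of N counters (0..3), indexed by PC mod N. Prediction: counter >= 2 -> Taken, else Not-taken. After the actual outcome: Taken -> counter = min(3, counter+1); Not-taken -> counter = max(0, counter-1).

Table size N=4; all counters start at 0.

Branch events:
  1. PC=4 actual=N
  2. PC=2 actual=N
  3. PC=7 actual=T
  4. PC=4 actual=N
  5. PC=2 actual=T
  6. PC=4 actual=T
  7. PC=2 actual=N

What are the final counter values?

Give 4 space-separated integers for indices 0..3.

Answer: 1 0 0 1

Derivation:
Ev 1: PC=4 idx=0 pred=N actual=N -> ctr[0]=0
Ev 2: PC=2 idx=2 pred=N actual=N -> ctr[2]=0
Ev 3: PC=7 idx=3 pred=N actual=T -> ctr[3]=1
Ev 4: PC=4 idx=0 pred=N actual=N -> ctr[0]=0
Ev 5: PC=2 idx=2 pred=N actual=T -> ctr[2]=1
Ev 6: PC=4 idx=0 pred=N actual=T -> ctr[0]=1
Ev 7: PC=2 idx=2 pred=N actual=N -> ctr[2]=0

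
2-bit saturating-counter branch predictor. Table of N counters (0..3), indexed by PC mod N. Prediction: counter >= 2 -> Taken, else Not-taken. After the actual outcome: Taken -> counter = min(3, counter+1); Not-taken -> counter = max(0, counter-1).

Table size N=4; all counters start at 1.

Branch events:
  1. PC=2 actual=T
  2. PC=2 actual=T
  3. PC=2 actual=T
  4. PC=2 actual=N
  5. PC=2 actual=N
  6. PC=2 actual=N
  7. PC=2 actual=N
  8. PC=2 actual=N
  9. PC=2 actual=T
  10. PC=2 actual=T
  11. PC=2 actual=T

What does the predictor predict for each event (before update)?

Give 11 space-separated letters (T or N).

Answer: N T T T T N N N N N T

Derivation:
Ev 1: PC=2 idx=2 pred=N actual=T -> ctr[2]=2
Ev 2: PC=2 idx=2 pred=T actual=T -> ctr[2]=3
Ev 3: PC=2 idx=2 pred=T actual=T -> ctr[2]=3
Ev 4: PC=2 idx=2 pred=T actual=N -> ctr[2]=2
Ev 5: PC=2 idx=2 pred=T actual=N -> ctr[2]=1
Ev 6: PC=2 idx=2 pred=N actual=N -> ctr[2]=0
Ev 7: PC=2 idx=2 pred=N actual=N -> ctr[2]=0
Ev 8: PC=2 idx=2 pred=N actual=N -> ctr[2]=0
Ev 9: PC=2 idx=2 pred=N actual=T -> ctr[2]=1
Ev 10: PC=2 idx=2 pred=N actual=T -> ctr[2]=2
Ev 11: PC=2 idx=2 pred=T actual=T -> ctr[2]=3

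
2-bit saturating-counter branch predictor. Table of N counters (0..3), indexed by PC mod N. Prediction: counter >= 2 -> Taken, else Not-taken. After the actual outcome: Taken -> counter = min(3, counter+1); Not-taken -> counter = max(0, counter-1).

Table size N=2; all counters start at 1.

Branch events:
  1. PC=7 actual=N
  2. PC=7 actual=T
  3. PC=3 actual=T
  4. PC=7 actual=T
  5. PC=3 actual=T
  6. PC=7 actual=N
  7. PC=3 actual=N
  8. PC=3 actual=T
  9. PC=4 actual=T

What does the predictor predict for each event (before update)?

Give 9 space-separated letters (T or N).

Ev 1: PC=7 idx=1 pred=N actual=N -> ctr[1]=0
Ev 2: PC=7 idx=1 pred=N actual=T -> ctr[1]=1
Ev 3: PC=3 idx=1 pred=N actual=T -> ctr[1]=2
Ev 4: PC=7 idx=1 pred=T actual=T -> ctr[1]=3
Ev 5: PC=3 idx=1 pred=T actual=T -> ctr[1]=3
Ev 6: PC=7 idx=1 pred=T actual=N -> ctr[1]=2
Ev 7: PC=3 idx=1 pred=T actual=N -> ctr[1]=1
Ev 8: PC=3 idx=1 pred=N actual=T -> ctr[1]=2
Ev 9: PC=4 idx=0 pred=N actual=T -> ctr[0]=2

Answer: N N N T T T T N N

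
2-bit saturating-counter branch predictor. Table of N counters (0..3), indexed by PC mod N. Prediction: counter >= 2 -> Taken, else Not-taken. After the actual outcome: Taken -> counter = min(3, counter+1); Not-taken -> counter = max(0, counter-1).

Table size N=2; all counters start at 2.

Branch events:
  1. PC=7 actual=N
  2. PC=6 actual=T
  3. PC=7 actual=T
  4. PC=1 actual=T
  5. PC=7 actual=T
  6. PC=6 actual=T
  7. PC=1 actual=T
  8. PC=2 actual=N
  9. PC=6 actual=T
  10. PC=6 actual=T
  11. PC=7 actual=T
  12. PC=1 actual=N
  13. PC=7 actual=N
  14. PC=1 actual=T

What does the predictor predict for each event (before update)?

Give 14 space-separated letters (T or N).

Answer: T T N T T T T T T T T T T N

Derivation:
Ev 1: PC=7 idx=1 pred=T actual=N -> ctr[1]=1
Ev 2: PC=6 idx=0 pred=T actual=T -> ctr[0]=3
Ev 3: PC=7 idx=1 pred=N actual=T -> ctr[1]=2
Ev 4: PC=1 idx=1 pred=T actual=T -> ctr[1]=3
Ev 5: PC=7 idx=1 pred=T actual=T -> ctr[1]=3
Ev 6: PC=6 idx=0 pred=T actual=T -> ctr[0]=3
Ev 7: PC=1 idx=1 pred=T actual=T -> ctr[1]=3
Ev 8: PC=2 idx=0 pred=T actual=N -> ctr[0]=2
Ev 9: PC=6 idx=0 pred=T actual=T -> ctr[0]=3
Ev 10: PC=6 idx=0 pred=T actual=T -> ctr[0]=3
Ev 11: PC=7 idx=1 pred=T actual=T -> ctr[1]=3
Ev 12: PC=1 idx=1 pred=T actual=N -> ctr[1]=2
Ev 13: PC=7 idx=1 pred=T actual=N -> ctr[1]=1
Ev 14: PC=1 idx=1 pred=N actual=T -> ctr[1]=2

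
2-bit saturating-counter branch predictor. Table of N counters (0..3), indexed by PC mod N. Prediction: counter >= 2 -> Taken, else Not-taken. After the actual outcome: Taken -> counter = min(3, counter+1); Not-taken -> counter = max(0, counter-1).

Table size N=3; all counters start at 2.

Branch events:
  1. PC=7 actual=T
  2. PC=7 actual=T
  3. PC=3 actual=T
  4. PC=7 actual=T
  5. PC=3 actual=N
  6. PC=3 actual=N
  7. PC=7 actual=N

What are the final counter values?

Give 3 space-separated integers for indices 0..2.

Ev 1: PC=7 idx=1 pred=T actual=T -> ctr[1]=3
Ev 2: PC=7 idx=1 pred=T actual=T -> ctr[1]=3
Ev 3: PC=3 idx=0 pred=T actual=T -> ctr[0]=3
Ev 4: PC=7 idx=1 pred=T actual=T -> ctr[1]=3
Ev 5: PC=3 idx=0 pred=T actual=N -> ctr[0]=2
Ev 6: PC=3 idx=0 pred=T actual=N -> ctr[0]=1
Ev 7: PC=7 idx=1 pred=T actual=N -> ctr[1]=2

Answer: 1 2 2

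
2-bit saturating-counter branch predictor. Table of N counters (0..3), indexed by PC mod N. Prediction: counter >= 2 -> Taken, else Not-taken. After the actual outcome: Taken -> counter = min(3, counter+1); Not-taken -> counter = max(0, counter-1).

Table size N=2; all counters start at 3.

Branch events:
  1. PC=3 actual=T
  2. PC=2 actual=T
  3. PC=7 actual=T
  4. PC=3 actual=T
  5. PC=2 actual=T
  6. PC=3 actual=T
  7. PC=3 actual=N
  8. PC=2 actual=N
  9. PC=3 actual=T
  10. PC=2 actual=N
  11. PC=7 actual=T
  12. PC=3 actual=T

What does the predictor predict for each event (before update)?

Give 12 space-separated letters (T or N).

Ev 1: PC=3 idx=1 pred=T actual=T -> ctr[1]=3
Ev 2: PC=2 idx=0 pred=T actual=T -> ctr[0]=3
Ev 3: PC=7 idx=1 pred=T actual=T -> ctr[1]=3
Ev 4: PC=3 idx=1 pred=T actual=T -> ctr[1]=3
Ev 5: PC=2 idx=0 pred=T actual=T -> ctr[0]=3
Ev 6: PC=3 idx=1 pred=T actual=T -> ctr[1]=3
Ev 7: PC=3 idx=1 pred=T actual=N -> ctr[1]=2
Ev 8: PC=2 idx=0 pred=T actual=N -> ctr[0]=2
Ev 9: PC=3 idx=1 pred=T actual=T -> ctr[1]=3
Ev 10: PC=2 idx=0 pred=T actual=N -> ctr[0]=1
Ev 11: PC=7 idx=1 pred=T actual=T -> ctr[1]=3
Ev 12: PC=3 idx=1 pred=T actual=T -> ctr[1]=3

Answer: T T T T T T T T T T T T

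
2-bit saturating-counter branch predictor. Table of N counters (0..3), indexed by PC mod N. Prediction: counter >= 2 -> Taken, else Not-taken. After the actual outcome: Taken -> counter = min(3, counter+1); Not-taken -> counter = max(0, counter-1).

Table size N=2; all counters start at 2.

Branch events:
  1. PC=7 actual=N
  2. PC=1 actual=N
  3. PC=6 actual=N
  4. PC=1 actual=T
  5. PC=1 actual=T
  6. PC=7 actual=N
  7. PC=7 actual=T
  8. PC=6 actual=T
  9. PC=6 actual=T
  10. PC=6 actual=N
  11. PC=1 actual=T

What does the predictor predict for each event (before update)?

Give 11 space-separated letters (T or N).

Ev 1: PC=7 idx=1 pred=T actual=N -> ctr[1]=1
Ev 2: PC=1 idx=1 pred=N actual=N -> ctr[1]=0
Ev 3: PC=6 idx=0 pred=T actual=N -> ctr[0]=1
Ev 4: PC=1 idx=1 pred=N actual=T -> ctr[1]=1
Ev 5: PC=1 idx=1 pred=N actual=T -> ctr[1]=2
Ev 6: PC=7 idx=1 pred=T actual=N -> ctr[1]=1
Ev 7: PC=7 idx=1 pred=N actual=T -> ctr[1]=2
Ev 8: PC=6 idx=0 pred=N actual=T -> ctr[0]=2
Ev 9: PC=6 idx=0 pred=T actual=T -> ctr[0]=3
Ev 10: PC=6 idx=0 pred=T actual=N -> ctr[0]=2
Ev 11: PC=1 idx=1 pred=T actual=T -> ctr[1]=3

Answer: T N T N N T N N T T T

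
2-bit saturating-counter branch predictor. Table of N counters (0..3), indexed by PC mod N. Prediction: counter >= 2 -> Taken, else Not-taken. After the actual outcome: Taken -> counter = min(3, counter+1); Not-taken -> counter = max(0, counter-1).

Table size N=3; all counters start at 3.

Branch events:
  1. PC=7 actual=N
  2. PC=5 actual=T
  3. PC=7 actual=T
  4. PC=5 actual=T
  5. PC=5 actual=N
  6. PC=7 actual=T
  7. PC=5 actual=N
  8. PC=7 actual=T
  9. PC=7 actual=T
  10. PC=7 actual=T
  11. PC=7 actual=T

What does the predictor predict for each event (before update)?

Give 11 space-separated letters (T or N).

Ev 1: PC=7 idx=1 pred=T actual=N -> ctr[1]=2
Ev 2: PC=5 idx=2 pred=T actual=T -> ctr[2]=3
Ev 3: PC=7 idx=1 pred=T actual=T -> ctr[1]=3
Ev 4: PC=5 idx=2 pred=T actual=T -> ctr[2]=3
Ev 5: PC=5 idx=2 pred=T actual=N -> ctr[2]=2
Ev 6: PC=7 idx=1 pred=T actual=T -> ctr[1]=3
Ev 7: PC=5 idx=2 pred=T actual=N -> ctr[2]=1
Ev 8: PC=7 idx=1 pred=T actual=T -> ctr[1]=3
Ev 9: PC=7 idx=1 pred=T actual=T -> ctr[1]=3
Ev 10: PC=7 idx=1 pred=T actual=T -> ctr[1]=3
Ev 11: PC=7 idx=1 pred=T actual=T -> ctr[1]=3

Answer: T T T T T T T T T T T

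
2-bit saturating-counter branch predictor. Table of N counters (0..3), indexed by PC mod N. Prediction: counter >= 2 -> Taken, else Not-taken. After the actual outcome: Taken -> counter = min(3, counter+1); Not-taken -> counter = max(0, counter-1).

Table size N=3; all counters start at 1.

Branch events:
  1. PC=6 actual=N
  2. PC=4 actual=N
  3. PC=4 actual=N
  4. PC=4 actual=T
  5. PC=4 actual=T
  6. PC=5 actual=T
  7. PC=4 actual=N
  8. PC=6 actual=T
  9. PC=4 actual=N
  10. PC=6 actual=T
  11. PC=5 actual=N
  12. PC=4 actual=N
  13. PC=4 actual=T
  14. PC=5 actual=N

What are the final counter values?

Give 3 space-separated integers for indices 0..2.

Answer: 2 1 0

Derivation:
Ev 1: PC=6 idx=0 pred=N actual=N -> ctr[0]=0
Ev 2: PC=4 idx=1 pred=N actual=N -> ctr[1]=0
Ev 3: PC=4 idx=1 pred=N actual=N -> ctr[1]=0
Ev 4: PC=4 idx=1 pred=N actual=T -> ctr[1]=1
Ev 5: PC=4 idx=1 pred=N actual=T -> ctr[1]=2
Ev 6: PC=5 idx=2 pred=N actual=T -> ctr[2]=2
Ev 7: PC=4 idx=1 pred=T actual=N -> ctr[1]=1
Ev 8: PC=6 idx=0 pred=N actual=T -> ctr[0]=1
Ev 9: PC=4 idx=1 pred=N actual=N -> ctr[1]=0
Ev 10: PC=6 idx=0 pred=N actual=T -> ctr[0]=2
Ev 11: PC=5 idx=2 pred=T actual=N -> ctr[2]=1
Ev 12: PC=4 idx=1 pred=N actual=N -> ctr[1]=0
Ev 13: PC=4 idx=1 pred=N actual=T -> ctr[1]=1
Ev 14: PC=5 idx=2 pred=N actual=N -> ctr[2]=0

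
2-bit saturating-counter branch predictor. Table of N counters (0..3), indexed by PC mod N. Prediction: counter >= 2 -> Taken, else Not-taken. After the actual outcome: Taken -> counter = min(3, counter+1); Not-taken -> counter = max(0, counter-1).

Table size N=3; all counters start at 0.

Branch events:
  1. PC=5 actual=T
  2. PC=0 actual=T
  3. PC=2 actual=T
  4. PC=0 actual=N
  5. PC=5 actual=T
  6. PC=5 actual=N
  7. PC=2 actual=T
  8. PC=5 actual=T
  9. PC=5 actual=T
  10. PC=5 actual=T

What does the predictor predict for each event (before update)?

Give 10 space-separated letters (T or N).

Ev 1: PC=5 idx=2 pred=N actual=T -> ctr[2]=1
Ev 2: PC=0 idx=0 pred=N actual=T -> ctr[0]=1
Ev 3: PC=2 idx=2 pred=N actual=T -> ctr[2]=2
Ev 4: PC=0 idx=0 pred=N actual=N -> ctr[0]=0
Ev 5: PC=5 idx=2 pred=T actual=T -> ctr[2]=3
Ev 6: PC=5 idx=2 pred=T actual=N -> ctr[2]=2
Ev 7: PC=2 idx=2 pred=T actual=T -> ctr[2]=3
Ev 8: PC=5 idx=2 pred=T actual=T -> ctr[2]=3
Ev 9: PC=5 idx=2 pred=T actual=T -> ctr[2]=3
Ev 10: PC=5 idx=2 pred=T actual=T -> ctr[2]=3

Answer: N N N N T T T T T T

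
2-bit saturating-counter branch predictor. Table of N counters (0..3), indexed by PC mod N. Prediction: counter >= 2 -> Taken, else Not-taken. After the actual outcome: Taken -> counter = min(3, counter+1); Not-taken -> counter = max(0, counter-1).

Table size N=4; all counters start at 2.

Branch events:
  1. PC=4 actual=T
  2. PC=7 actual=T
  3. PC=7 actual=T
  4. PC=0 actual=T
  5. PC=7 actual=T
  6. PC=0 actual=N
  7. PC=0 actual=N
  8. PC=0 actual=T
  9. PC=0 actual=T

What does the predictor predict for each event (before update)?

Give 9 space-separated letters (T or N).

Answer: T T T T T T T N T

Derivation:
Ev 1: PC=4 idx=0 pred=T actual=T -> ctr[0]=3
Ev 2: PC=7 idx=3 pred=T actual=T -> ctr[3]=3
Ev 3: PC=7 idx=3 pred=T actual=T -> ctr[3]=3
Ev 4: PC=0 idx=0 pred=T actual=T -> ctr[0]=3
Ev 5: PC=7 idx=3 pred=T actual=T -> ctr[3]=3
Ev 6: PC=0 idx=0 pred=T actual=N -> ctr[0]=2
Ev 7: PC=0 idx=0 pred=T actual=N -> ctr[0]=1
Ev 8: PC=0 idx=0 pred=N actual=T -> ctr[0]=2
Ev 9: PC=0 idx=0 pred=T actual=T -> ctr[0]=3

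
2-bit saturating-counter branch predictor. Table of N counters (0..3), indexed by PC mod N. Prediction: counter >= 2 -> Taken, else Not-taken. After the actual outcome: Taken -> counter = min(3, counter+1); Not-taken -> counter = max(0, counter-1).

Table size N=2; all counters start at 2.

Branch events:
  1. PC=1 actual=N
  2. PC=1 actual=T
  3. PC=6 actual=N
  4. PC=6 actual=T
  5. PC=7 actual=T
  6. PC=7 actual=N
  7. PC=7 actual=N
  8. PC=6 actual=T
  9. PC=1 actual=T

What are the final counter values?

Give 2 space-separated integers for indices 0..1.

Ev 1: PC=1 idx=1 pred=T actual=N -> ctr[1]=1
Ev 2: PC=1 idx=1 pred=N actual=T -> ctr[1]=2
Ev 3: PC=6 idx=0 pred=T actual=N -> ctr[0]=1
Ev 4: PC=6 idx=0 pred=N actual=T -> ctr[0]=2
Ev 5: PC=7 idx=1 pred=T actual=T -> ctr[1]=3
Ev 6: PC=7 idx=1 pred=T actual=N -> ctr[1]=2
Ev 7: PC=7 idx=1 pred=T actual=N -> ctr[1]=1
Ev 8: PC=6 idx=0 pred=T actual=T -> ctr[0]=3
Ev 9: PC=1 idx=1 pred=N actual=T -> ctr[1]=2

Answer: 3 2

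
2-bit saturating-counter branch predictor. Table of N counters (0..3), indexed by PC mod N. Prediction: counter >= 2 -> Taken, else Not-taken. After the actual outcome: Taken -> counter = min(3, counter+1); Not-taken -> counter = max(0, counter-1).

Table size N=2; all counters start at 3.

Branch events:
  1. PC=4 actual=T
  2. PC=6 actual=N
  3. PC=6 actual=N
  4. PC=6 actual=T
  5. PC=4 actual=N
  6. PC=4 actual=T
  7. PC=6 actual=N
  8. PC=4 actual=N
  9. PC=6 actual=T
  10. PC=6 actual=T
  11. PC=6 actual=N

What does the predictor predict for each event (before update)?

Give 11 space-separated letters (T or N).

Ev 1: PC=4 idx=0 pred=T actual=T -> ctr[0]=3
Ev 2: PC=6 idx=0 pred=T actual=N -> ctr[0]=2
Ev 3: PC=6 idx=0 pred=T actual=N -> ctr[0]=1
Ev 4: PC=6 idx=0 pred=N actual=T -> ctr[0]=2
Ev 5: PC=4 idx=0 pred=T actual=N -> ctr[0]=1
Ev 6: PC=4 idx=0 pred=N actual=T -> ctr[0]=2
Ev 7: PC=6 idx=0 pred=T actual=N -> ctr[0]=1
Ev 8: PC=4 idx=0 pred=N actual=N -> ctr[0]=0
Ev 9: PC=6 idx=0 pred=N actual=T -> ctr[0]=1
Ev 10: PC=6 idx=0 pred=N actual=T -> ctr[0]=2
Ev 11: PC=6 idx=0 pred=T actual=N -> ctr[0]=1

Answer: T T T N T N T N N N T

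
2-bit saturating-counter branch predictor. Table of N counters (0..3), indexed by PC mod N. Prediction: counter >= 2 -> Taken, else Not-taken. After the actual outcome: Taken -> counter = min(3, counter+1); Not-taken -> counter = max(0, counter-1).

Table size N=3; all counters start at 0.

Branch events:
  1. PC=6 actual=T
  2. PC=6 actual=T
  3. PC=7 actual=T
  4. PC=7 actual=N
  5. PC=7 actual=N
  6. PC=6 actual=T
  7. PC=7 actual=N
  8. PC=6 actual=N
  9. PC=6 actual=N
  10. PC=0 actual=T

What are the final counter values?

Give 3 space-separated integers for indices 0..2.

Answer: 2 0 0

Derivation:
Ev 1: PC=6 idx=0 pred=N actual=T -> ctr[0]=1
Ev 2: PC=6 idx=0 pred=N actual=T -> ctr[0]=2
Ev 3: PC=7 idx=1 pred=N actual=T -> ctr[1]=1
Ev 4: PC=7 idx=1 pred=N actual=N -> ctr[1]=0
Ev 5: PC=7 idx=1 pred=N actual=N -> ctr[1]=0
Ev 6: PC=6 idx=0 pred=T actual=T -> ctr[0]=3
Ev 7: PC=7 idx=1 pred=N actual=N -> ctr[1]=0
Ev 8: PC=6 idx=0 pred=T actual=N -> ctr[0]=2
Ev 9: PC=6 idx=0 pred=T actual=N -> ctr[0]=1
Ev 10: PC=0 idx=0 pred=N actual=T -> ctr[0]=2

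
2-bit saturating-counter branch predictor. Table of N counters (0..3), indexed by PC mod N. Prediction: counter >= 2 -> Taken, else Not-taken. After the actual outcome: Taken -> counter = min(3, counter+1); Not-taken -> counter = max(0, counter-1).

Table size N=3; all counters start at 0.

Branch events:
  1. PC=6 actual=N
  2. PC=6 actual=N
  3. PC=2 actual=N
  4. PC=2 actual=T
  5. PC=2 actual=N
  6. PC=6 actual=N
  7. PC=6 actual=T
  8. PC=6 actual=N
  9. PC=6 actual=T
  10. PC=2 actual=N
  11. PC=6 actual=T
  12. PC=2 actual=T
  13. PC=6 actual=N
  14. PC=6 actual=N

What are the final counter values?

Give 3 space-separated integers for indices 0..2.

Ev 1: PC=6 idx=0 pred=N actual=N -> ctr[0]=0
Ev 2: PC=6 idx=0 pred=N actual=N -> ctr[0]=0
Ev 3: PC=2 idx=2 pred=N actual=N -> ctr[2]=0
Ev 4: PC=2 idx=2 pred=N actual=T -> ctr[2]=1
Ev 5: PC=2 idx=2 pred=N actual=N -> ctr[2]=0
Ev 6: PC=6 idx=0 pred=N actual=N -> ctr[0]=0
Ev 7: PC=6 idx=0 pred=N actual=T -> ctr[0]=1
Ev 8: PC=6 idx=0 pred=N actual=N -> ctr[0]=0
Ev 9: PC=6 idx=0 pred=N actual=T -> ctr[0]=1
Ev 10: PC=2 idx=2 pred=N actual=N -> ctr[2]=0
Ev 11: PC=6 idx=0 pred=N actual=T -> ctr[0]=2
Ev 12: PC=2 idx=2 pred=N actual=T -> ctr[2]=1
Ev 13: PC=6 idx=0 pred=T actual=N -> ctr[0]=1
Ev 14: PC=6 idx=0 pred=N actual=N -> ctr[0]=0

Answer: 0 0 1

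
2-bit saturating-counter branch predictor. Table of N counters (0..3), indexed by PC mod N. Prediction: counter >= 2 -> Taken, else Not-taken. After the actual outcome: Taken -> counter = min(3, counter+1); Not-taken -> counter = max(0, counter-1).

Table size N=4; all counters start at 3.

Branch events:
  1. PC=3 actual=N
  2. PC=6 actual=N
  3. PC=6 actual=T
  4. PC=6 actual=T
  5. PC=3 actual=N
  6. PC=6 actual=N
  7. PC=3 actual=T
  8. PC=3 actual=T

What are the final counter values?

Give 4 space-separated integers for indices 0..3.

Ev 1: PC=3 idx=3 pred=T actual=N -> ctr[3]=2
Ev 2: PC=6 idx=2 pred=T actual=N -> ctr[2]=2
Ev 3: PC=6 idx=2 pred=T actual=T -> ctr[2]=3
Ev 4: PC=6 idx=2 pred=T actual=T -> ctr[2]=3
Ev 5: PC=3 idx=3 pred=T actual=N -> ctr[3]=1
Ev 6: PC=6 idx=2 pred=T actual=N -> ctr[2]=2
Ev 7: PC=3 idx=3 pred=N actual=T -> ctr[3]=2
Ev 8: PC=3 idx=3 pred=T actual=T -> ctr[3]=3

Answer: 3 3 2 3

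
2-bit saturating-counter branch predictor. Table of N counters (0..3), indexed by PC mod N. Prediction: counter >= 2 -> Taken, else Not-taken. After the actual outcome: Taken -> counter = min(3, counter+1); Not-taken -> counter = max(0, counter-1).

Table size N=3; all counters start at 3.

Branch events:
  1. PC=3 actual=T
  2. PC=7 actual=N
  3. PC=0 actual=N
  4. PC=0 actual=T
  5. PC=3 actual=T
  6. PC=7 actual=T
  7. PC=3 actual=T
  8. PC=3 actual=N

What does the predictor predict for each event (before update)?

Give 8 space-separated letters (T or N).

Answer: T T T T T T T T

Derivation:
Ev 1: PC=3 idx=0 pred=T actual=T -> ctr[0]=3
Ev 2: PC=7 idx=1 pred=T actual=N -> ctr[1]=2
Ev 3: PC=0 idx=0 pred=T actual=N -> ctr[0]=2
Ev 4: PC=0 idx=0 pred=T actual=T -> ctr[0]=3
Ev 5: PC=3 idx=0 pred=T actual=T -> ctr[0]=3
Ev 6: PC=7 idx=1 pred=T actual=T -> ctr[1]=3
Ev 7: PC=3 idx=0 pred=T actual=T -> ctr[0]=3
Ev 8: PC=3 idx=0 pred=T actual=N -> ctr[0]=2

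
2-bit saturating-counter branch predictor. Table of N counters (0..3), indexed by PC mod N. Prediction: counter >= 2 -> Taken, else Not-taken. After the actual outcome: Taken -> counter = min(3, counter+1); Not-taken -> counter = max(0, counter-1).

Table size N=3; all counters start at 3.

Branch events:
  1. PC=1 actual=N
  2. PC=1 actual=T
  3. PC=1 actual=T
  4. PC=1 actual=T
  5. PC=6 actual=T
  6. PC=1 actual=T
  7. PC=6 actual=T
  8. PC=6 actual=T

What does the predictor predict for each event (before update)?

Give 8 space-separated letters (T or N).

Ev 1: PC=1 idx=1 pred=T actual=N -> ctr[1]=2
Ev 2: PC=1 idx=1 pred=T actual=T -> ctr[1]=3
Ev 3: PC=1 idx=1 pred=T actual=T -> ctr[1]=3
Ev 4: PC=1 idx=1 pred=T actual=T -> ctr[1]=3
Ev 5: PC=6 idx=0 pred=T actual=T -> ctr[0]=3
Ev 6: PC=1 idx=1 pred=T actual=T -> ctr[1]=3
Ev 7: PC=6 idx=0 pred=T actual=T -> ctr[0]=3
Ev 8: PC=6 idx=0 pred=T actual=T -> ctr[0]=3

Answer: T T T T T T T T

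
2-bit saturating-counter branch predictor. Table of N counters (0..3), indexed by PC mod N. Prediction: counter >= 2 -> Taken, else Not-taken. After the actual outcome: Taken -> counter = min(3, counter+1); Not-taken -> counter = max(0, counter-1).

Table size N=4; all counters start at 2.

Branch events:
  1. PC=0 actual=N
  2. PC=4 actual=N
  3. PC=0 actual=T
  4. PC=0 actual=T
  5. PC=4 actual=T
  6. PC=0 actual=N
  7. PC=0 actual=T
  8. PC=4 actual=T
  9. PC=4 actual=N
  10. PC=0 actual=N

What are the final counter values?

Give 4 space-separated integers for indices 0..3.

Ev 1: PC=0 idx=0 pred=T actual=N -> ctr[0]=1
Ev 2: PC=4 idx=0 pred=N actual=N -> ctr[0]=0
Ev 3: PC=0 idx=0 pred=N actual=T -> ctr[0]=1
Ev 4: PC=0 idx=0 pred=N actual=T -> ctr[0]=2
Ev 5: PC=4 idx=0 pred=T actual=T -> ctr[0]=3
Ev 6: PC=0 idx=0 pred=T actual=N -> ctr[0]=2
Ev 7: PC=0 idx=0 pred=T actual=T -> ctr[0]=3
Ev 8: PC=4 idx=0 pred=T actual=T -> ctr[0]=3
Ev 9: PC=4 idx=0 pred=T actual=N -> ctr[0]=2
Ev 10: PC=0 idx=0 pred=T actual=N -> ctr[0]=1

Answer: 1 2 2 2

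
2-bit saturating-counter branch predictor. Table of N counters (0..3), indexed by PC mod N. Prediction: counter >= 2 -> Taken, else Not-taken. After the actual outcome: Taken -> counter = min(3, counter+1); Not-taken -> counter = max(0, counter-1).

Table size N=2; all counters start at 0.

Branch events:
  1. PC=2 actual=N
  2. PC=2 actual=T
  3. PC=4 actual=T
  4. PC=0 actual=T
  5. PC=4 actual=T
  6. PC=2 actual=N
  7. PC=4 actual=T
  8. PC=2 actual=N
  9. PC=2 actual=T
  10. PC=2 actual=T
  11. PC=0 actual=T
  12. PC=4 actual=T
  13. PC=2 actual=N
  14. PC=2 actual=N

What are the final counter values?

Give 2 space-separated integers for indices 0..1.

Ev 1: PC=2 idx=0 pred=N actual=N -> ctr[0]=0
Ev 2: PC=2 idx=0 pred=N actual=T -> ctr[0]=1
Ev 3: PC=4 idx=0 pred=N actual=T -> ctr[0]=2
Ev 4: PC=0 idx=0 pred=T actual=T -> ctr[0]=3
Ev 5: PC=4 idx=0 pred=T actual=T -> ctr[0]=3
Ev 6: PC=2 idx=0 pred=T actual=N -> ctr[0]=2
Ev 7: PC=4 idx=0 pred=T actual=T -> ctr[0]=3
Ev 8: PC=2 idx=0 pred=T actual=N -> ctr[0]=2
Ev 9: PC=2 idx=0 pred=T actual=T -> ctr[0]=3
Ev 10: PC=2 idx=0 pred=T actual=T -> ctr[0]=3
Ev 11: PC=0 idx=0 pred=T actual=T -> ctr[0]=3
Ev 12: PC=4 idx=0 pred=T actual=T -> ctr[0]=3
Ev 13: PC=2 idx=0 pred=T actual=N -> ctr[0]=2
Ev 14: PC=2 idx=0 pred=T actual=N -> ctr[0]=1

Answer: 1 0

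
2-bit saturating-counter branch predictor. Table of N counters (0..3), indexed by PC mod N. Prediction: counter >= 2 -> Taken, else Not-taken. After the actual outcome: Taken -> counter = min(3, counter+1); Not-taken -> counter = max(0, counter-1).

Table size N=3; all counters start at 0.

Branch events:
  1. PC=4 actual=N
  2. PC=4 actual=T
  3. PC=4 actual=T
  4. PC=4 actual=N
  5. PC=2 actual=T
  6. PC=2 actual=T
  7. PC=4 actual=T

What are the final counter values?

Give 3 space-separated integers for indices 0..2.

Ev 1: PC=4 idx=1 pred=N actual=N -> ctr[1]=0
Ev 2: PC=4 idx=1 pred=N actual=T -> ctr[1]=1
Ev 3: PC=4 idx=1 pred=N actual=T -> ctr[1]=2
Ev 4: PC=4 idx=1 pred=T actual=N -> ctr[1]=1
Ev 5: PC=2 idx=2 pred=N actual=T -> ctr[2]=1
Ev 6: PC=2 idx=2 pred=N actual=T -> ctr[2]=2
Ev 7: PC=4 idx=1 pred=N actual=T -> ctr[1]=2

Answer: 0 2 2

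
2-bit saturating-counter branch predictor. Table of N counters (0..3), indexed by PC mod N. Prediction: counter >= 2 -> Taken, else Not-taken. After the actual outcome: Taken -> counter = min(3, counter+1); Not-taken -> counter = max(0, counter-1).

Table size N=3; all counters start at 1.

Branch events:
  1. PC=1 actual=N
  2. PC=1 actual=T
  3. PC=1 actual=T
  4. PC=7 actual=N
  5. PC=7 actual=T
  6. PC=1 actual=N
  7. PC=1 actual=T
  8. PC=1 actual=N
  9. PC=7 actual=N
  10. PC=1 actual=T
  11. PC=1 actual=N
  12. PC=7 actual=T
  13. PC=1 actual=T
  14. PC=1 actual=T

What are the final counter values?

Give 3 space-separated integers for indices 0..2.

Ev 1: PC=1 idx=1 pred=N actual=N -> ctr[1]=0
Ev 2: PC=1 idx=1 pred=N actual=T -> ctr[1]=1
Ev 3: PC=1 idx=1 pred=N actual=T -> ctr[1]=2
Ev 4: PC=7 idx=1 pred=T actual=N -> ctr[1]=1
Ev 5: PC=7 idx=1 pred=N actual=T -> ctr[1]=2
Ev 6: PC=1 idx=1 pred=T actual=N -> ctr[1]=1
Ev 7: PC=1 idx=1 pred=N actual=T -> ctr[1]=2
Ev 8: PC=1 idx=1 pred=T actual=N -> ctr[1]=1
Ev 9: PC=7 idx=1 pred=N actual=N -> ctr[1]=0
Ev 10: PC=1 idx=1 pred=N actual=T -> ctr[1]=1
Ev 11: PC=1 idx=1 pred=N actual=N -> ctr[1]=0
Ev 12: PC=7 idx=1 pred=N actual=T -> ctr[1]=1
Ev 13: PC=1 idx=1 pred=N actual=T -> ctr[1]=2
Ev 14: PC=1 idx=1 pred=T actual=T -> ctr[1]=3

Answer: 1 3 1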